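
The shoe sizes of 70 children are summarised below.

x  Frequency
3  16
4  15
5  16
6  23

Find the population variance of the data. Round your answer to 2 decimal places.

Values: 3, 4, 5, 6
n = 70, Σfx = 326, mean = 4.6571
Σfx² = 1612
Σf(x − x̄)² = Σfx² − (Σfx)²/n = 1612 − 326²/70 = 93.7714
Population variance = 93.7714 / 70 = 1.3396

1.34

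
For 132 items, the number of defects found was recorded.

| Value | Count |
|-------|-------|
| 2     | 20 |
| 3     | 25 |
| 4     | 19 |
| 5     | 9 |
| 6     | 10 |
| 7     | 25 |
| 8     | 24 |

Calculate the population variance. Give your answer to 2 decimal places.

Values: 2, 3, 4, 5, 6, 7, 8
n = 132, Σfx = 663, mean = 5.0227
Σfx² = 3955
Σf(x − x̄)² = Σfx² − (Σfx)²/n = 3955 − 663²/132 = 624.9318
Population variance = 624.9318 / 132 = 4.7343

4.73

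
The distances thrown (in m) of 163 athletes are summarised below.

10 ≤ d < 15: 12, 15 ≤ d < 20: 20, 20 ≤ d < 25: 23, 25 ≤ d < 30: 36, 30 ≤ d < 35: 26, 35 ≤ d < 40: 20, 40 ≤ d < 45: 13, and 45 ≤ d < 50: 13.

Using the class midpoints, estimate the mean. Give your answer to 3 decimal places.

Midpoints: 12.5, 17.5, 22.5, 27.5, 32.5, 37.5, 42.5, 47.5
Σfm = 12×12.5 + 20×17.5 + 23×22.5 + 36×27.5 + 26×32.5 + 20×37.5 + 13×42.5 + 13×47.5 = 4772.5
n = Σf = 163
Mean = 4772.5 / 163 = 29.2791

29.279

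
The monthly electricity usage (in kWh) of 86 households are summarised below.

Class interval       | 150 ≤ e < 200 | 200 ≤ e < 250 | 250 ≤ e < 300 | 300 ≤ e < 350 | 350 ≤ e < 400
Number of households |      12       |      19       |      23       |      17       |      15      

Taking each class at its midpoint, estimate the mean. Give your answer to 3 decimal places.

Midpoints: 175, 225, 275, 325, 375
Σfm = 12×175 + 19×225 + 23×275 + 17×325 + 15×375 = 23850
n = Σf = 86
Mean = 23850 / 86 = 277.3256

277.326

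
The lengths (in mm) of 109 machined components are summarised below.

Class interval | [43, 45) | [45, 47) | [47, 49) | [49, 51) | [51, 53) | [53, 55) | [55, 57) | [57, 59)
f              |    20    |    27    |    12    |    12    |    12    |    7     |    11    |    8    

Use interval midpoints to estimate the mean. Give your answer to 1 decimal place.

49.4

Midpoints: 44, 46, 48, 50, 52, 54, 56, 58
Σfm = 20×44 + 27×46 + 12×48 + 12×50 + 12×52 + 7×54 + 11×56 + 8×58 = 5380
n = Σf = 109
Mean = 5380 / 109 = 49.3578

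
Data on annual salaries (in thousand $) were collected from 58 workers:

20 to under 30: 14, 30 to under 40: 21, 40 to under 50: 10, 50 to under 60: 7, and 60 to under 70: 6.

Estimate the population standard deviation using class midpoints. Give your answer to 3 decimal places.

12.627

Midpoints: 25, 35, 45, 55, 65
n = 58, Σfm = 2310, mean = 39.8276
Σfm² = 101250
Σf(m − x̄)² = Σfm² − (Σfm)²/n = 101250 − 2310²/58 = 9248.2759
Population variance = 9248.2759 / 58 = 159.4530
Standard deviation = √159.4530 = 12.6275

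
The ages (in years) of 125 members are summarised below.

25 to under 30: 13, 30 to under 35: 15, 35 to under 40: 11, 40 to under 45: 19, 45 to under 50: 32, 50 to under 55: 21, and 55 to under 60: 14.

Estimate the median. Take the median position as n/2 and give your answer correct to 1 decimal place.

Cumulative frequencies: 13, 28, 39, 58, 90, 111, 125
n = 125; position = n/2 = 62.5.
This falls in the class 45 to under 50: L = 45, F = 58, f = 32, h = 5.
Median ≈ 45 + ((62.5 − 58) / 32) × 5 = 45.7031

45.7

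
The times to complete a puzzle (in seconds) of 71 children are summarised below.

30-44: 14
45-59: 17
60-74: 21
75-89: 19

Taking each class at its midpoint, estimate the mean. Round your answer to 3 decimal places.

Midpoints: 37, 52, 67, 82
Σfm = 14×37 + 17×52 + 21×67 + 19×82 = 4367
n = Σf = 71
Mean = 4367 / 71 = 61.5070

61.507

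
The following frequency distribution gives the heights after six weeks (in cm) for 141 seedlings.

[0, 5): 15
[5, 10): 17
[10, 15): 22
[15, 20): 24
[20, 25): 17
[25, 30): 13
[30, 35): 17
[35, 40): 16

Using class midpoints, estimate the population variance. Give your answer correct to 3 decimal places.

120.560

Midpoints: 2.5, 7.5, 12.5, 17.5, 22.5, 27.5, 32.5, 37.5
n = 141, Σfm = 2752.5, mean = 19.5213
Σfm² = 70731.25
Σf(m − x̄)² = Σfm² − (Σfm)²/n = 70731.25 − 2752.5²/141 = 16998.9362
Population variance = 16998.9362 / 141 = 120.5598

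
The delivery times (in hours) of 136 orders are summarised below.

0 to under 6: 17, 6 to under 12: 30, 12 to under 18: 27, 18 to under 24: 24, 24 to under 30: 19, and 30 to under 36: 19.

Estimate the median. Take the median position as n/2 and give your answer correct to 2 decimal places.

Cumulative frequencies: 17, 47, 74, 98, 117, 136
n = 136; position = n/2 = 68.
This falls in the class 12 to under 18: L = 12, F = 47, f = 27, h = 6.
Median ≈ 12 + ((68 − 47) / 27) × 6 = 16.6667

16.67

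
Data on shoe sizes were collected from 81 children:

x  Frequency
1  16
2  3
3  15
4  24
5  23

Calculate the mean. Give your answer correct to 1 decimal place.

3.4

Values: 1, 2, 3, 4, 5
Σfx = 16×1 + 3×2 + 15×3 + 24×4 + 23×5 = 278
n = Σf = 81
Mean = 278 / 81 = 3.4321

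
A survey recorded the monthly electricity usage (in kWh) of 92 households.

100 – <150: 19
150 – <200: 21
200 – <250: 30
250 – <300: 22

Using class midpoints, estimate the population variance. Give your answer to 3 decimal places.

2829.336

Midpoints: 125, 175, 225, 275
n = 92, Σfm = 18850, mean = 204.8913
Σfm² = 4122500
Σf(m − x̄)² = Σfm² − (Σfm)²/n = 4122500 − 18850²/92 = 260298.9130
Population variance = 260298.9130 / 92 = 2829.3360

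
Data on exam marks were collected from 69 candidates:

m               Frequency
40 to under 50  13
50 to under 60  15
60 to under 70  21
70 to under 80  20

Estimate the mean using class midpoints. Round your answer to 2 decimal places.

Midpoints: 45, 55, 65, 75
Σfm = 13×45 + 15×55 + 21×65 + 20×75 = 4275
n = Σf = 69
Mean = 4275 / 69 = 61.9565

61.96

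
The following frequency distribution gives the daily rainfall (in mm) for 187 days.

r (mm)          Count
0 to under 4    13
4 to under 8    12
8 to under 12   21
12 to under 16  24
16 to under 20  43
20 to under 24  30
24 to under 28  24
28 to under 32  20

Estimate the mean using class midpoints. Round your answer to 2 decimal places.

Midpoints: 2, 6, 10, 14, 18, 22, 26, 30
Σfm = 13×2 + 12×6 + 21×10 + 24×14 + 43×18 + 30×22 + 24×26 + 20×30 = 3302
n = Σf = 187
Mean = 3302 / 187 = 17.6578

17.66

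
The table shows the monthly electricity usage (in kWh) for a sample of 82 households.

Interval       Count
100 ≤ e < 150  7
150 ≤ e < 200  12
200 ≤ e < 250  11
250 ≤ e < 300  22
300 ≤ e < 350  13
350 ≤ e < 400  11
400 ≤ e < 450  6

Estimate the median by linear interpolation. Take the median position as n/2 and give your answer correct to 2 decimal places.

Cumulative frequencies: 7, 19, 30, 52, 65, 76, 82
n = 82; position = n/2 = 41.
This falls in the class 250 ≤ e < 300: L = 250, F = 30, f = 22, h = 50.
Median ≈ 250 + ((41 − 30) / 22) × 50 = 275.0000

275.00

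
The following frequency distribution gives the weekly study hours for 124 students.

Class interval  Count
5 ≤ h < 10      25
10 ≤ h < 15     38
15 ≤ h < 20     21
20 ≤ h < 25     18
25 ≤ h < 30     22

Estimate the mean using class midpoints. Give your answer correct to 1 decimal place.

16.5

Midpoints: 7.5, 12.5, 17.5, 22.5, 27.5
Σfm = 25×7.5 + 38×12.5 + 21×17.5 + 18×22.5 + 22×27.5 = 2040
n = Σf = 124
Mean = 2040 / 124 = 16.4516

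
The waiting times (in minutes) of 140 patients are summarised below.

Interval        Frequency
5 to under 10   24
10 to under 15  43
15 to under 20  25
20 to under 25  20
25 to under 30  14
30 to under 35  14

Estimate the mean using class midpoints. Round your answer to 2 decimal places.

Midpoints: 7.5, 12.5, 17.5, 22.5, 27.5, 32.5
Σfm = 24×7.5 + 43×12.5 + 25×17.5 + 20×22.5 + 14×27.5 + 14×32.5 = 2445
n = Σf = 140
Mean = 2445 / 140 = 17.4643

17.46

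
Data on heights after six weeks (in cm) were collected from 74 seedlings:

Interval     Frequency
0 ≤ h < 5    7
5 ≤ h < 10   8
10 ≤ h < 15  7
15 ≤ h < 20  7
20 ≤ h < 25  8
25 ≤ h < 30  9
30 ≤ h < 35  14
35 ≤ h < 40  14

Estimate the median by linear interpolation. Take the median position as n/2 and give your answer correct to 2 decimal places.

Cumulative frequencies: 7, 15, 22, 29, 37, 46, 60, 74
n = 74; position = n/2 = 37.
This falls in the class 20 ≤ h < 25: L = 20, F = 29, f = 8, h = 5.
Median ≈ 20 + ((37 − 29) / 8) × 5 = 25.0000

25.00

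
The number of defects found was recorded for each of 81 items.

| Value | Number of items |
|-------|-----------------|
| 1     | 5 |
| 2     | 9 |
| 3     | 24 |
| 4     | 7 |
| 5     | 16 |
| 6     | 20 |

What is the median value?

4

Cumulative frequencies: 5, 14, 38, 45, 61, 81
n = 81, so the median is the value in position (n+1)/2 = 41.
Position 41 falls at value 4.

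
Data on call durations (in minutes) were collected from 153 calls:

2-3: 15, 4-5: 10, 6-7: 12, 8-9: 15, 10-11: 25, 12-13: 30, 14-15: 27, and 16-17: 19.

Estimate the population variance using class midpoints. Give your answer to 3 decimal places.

Midpoints: 2.5, 4.5, 6.5, 8.5, 10.5, 12.5, 14.5, 16.5
n = 153, Σfm = 1630.5, mean = 10.6569
Σfm² = 20180.25
Σf(m − x̄)² = Σfm² − (Σfm)²/n = 20180.25 − 1630.5²/153 = 2804.2353
Population variance = 2804.2353 / 153 = 18.3283

18.328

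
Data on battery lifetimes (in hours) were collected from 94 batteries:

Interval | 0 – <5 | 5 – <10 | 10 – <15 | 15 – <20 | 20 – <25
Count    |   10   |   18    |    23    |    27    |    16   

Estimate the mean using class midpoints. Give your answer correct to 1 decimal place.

13.6

Midpoints: 2.5, 7.5, 12.5, 17.5, 22.5
Σfm = 10×2.5 + 18×7.5 + 23×12.5 + 27×17.5 + 16×22.5 = 1280
n = Σf = 94
Mean = 1280 / 94 = 13.6170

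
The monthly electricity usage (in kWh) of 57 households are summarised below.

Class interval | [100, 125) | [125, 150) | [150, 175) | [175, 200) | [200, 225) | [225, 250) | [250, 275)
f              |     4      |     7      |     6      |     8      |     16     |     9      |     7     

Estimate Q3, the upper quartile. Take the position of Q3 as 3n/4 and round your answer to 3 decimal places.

Cumulative frequencies: 4, 11, 17, 25, 41, 50, 57
n = 57; position = 3n/4 = 42.75.
This falls in the class [225, 250): L = 225, F = 41, f = 9, h = 25.
Upper quartile ≈ 225 + ((42.75 − 41) / 9) × 25 = 229.8611

229.861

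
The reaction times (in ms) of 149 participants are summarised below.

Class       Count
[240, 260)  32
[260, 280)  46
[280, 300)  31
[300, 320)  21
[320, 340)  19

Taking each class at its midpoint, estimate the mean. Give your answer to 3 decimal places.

Midpoints: 250, 270, 290, 310, 330
Σfm = 32×250 + 46×270 + 31×290 + 21×310 + 19×330 = 42190
n = Σf = 149
Mean = 42190 / 149 = 283.1544

283.154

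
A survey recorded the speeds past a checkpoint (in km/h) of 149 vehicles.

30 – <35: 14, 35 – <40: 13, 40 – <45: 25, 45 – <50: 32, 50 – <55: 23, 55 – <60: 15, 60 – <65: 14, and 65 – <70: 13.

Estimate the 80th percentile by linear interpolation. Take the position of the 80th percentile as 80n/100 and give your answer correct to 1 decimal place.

Cumulative frequencies: 14, 27, 52, 84, 107, 122, 136, 149
n = 149; position = 80n/100 = 119.2.
This falls in the class 55 – <60: L = 55, F = 107, f = 15, h = 5.
80th percentile ≈ 55 + ((119.2 − 107) / 15) × 5 = 59.0667

59.1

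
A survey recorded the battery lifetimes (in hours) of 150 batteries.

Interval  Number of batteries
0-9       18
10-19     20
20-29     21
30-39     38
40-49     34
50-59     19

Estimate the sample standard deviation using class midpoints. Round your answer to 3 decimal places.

15.558

Midpoints: 4.5, 14.5, 24.5, 34.5, 44.5, 54.5
n = 150, Σfm = 4745, mean = 31.6333
Σfm² = 186167.5
Σf(m − x̄)² = Σfm² − (Σfm)²/n = 186167.5 − 4745²/150 = 36067.3333
Sample variance = 36067.3333 / 149 = 242.0626
Standard deviation = √242.0626 = 15.5584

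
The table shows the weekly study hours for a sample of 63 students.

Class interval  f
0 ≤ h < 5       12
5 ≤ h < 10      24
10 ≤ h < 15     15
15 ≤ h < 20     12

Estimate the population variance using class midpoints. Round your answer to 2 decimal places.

25.17

Midpoints: 2.5, 7.5, 12.5, 17.5
n = 63, Σfm = 607.5, mean = 9.6429
Σfm² = 7443.75
Σf(m − x̄)² = Σfm² − (Σfm)²/n = 7443.75 − 607.5²/63 = 1585.7143
Population variance = 1585.7143 / 63 = 25.1701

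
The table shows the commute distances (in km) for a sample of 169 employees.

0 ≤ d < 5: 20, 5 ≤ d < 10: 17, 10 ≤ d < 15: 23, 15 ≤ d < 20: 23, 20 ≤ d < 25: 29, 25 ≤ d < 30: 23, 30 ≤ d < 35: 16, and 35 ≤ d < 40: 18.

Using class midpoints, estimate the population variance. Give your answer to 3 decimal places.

Midpoints: 2.5, 7.5, 12.5, 17.5, 22.5, 27.5, 32.5, 37.5
n = 169, Σfm = 3347.5, mean = 19.8077
Σfm² = 86006.25
Σf(m − x̄)² = Σfm² − (Σfm)²/n = 86006.25 − 3347.5²/169 = 19700.0000
Population variance = 19700.0000 / 169 = 116.5680

116.568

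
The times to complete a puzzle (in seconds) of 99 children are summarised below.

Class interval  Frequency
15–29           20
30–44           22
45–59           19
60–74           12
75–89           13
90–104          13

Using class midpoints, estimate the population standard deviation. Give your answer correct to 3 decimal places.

Midpoints: 22, 37, 52, 67, 82, 97
n = 99, Σfm = 5373, mean = 54.2727
Σfm² = 354771
Σf(m − x̄)² = Σfm² − (Σfm)²/n = 354771 − 5373²/99 = 63163.6364
Population variance = 63163.6364 / 99 = 638.0165
Standard deviation = √638.0165 = 25.2590

25.259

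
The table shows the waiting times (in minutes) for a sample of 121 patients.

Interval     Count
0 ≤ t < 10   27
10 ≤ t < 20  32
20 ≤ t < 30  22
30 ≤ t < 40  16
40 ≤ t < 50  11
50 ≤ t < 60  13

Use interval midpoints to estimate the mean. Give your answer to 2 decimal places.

24.26

Midpoints: 5, 15, 25, 35, 45, 55
Σfm = 27×5 + 32×15 + 22×25 + 16×35 + 11×45 + 13×55 = 2935
n = Σf = 121
Mean = 2935 / 121 = 24.2562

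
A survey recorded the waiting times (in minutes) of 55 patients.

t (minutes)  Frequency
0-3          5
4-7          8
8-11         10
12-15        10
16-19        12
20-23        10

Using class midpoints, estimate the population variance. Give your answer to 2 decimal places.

40.01

Midpoints: 1.5, 5.5, 9.5, 13.5, 17.5, 21.5
n = 55, Σfm = 706.5, mean = 12.8455
Σfm² = 11275.75
Σf(m − x̄)² = Σfm² − (Σfm)²/n = 11275.75 − 706.5²/55 = 2200.4364
Population variance = 2200.4364 / 55 = 40.0079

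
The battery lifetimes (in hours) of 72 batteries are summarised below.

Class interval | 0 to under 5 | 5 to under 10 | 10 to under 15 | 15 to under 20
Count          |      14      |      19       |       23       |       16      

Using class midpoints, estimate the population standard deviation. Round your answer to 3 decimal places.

Midpoints: 2.5, 7.5, 12.5, 17.5
n = 72, Σfm = 745, mean = 10.3472
Σfm² = 9650
Σf(m − x̄)² = Σfm² − (Σfm)²/n = 9650 − 745²/72 = 1941.3194
Population variance = 1941.3194 / 72 = 26.9628
Standard deviation = √26.9628 = 5.1926

5.193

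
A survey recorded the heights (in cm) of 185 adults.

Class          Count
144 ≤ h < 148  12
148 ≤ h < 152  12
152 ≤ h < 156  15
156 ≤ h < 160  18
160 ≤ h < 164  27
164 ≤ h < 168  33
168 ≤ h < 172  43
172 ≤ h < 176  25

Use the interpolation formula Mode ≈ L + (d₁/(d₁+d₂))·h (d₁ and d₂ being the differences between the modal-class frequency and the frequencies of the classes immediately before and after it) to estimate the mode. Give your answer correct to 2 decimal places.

Modal class: 168 ≤ h < 172 (highest frequency 43).
d₁ = 43 − 33 = 10, d₂ = 43 − 25 = 18
Mode ≈ 168 + (10/(10+18)) × 4 = 168 + 1.4286 = 169.4286

169.43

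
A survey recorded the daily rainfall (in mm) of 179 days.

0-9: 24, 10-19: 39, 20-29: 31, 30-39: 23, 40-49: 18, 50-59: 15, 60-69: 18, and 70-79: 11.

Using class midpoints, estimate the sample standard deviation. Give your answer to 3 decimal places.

Midpoints: 4.5, 14.5, 24.5, 34.5, 44.5, 54.5, 64.5, 74.5
n = 179, Σfm = 5825.5, mean = 32.5447
Σfm² = 270804.75
Σf(m − x̄)² = Σfm² − (Σfm)²/n = 270804.75 − 5825.5²/179 = 81215.6425
Sample variance = 81215.6425 / 178 = 456.2677
Standard deviation = √456.2677 = 21.3604

21.360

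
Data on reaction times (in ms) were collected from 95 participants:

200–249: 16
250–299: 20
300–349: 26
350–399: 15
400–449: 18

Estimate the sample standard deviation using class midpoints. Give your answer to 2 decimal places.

67.44

Midpoints: 224.5, 274.5, 324.5, 374.5, 424.5
n = 95, Σfm = 30777.5, mean = 323.9737
Σfm² = 10398573.75
Σf(m − x̄)² = Σfm² − (Σfm)²/n = 10398573.75 − 30777.5²/95 = 427473.6842
Sample variance = 427473.6842 / 94 = 4547.5924
Standard deviation = √4547.5924 = 67.4358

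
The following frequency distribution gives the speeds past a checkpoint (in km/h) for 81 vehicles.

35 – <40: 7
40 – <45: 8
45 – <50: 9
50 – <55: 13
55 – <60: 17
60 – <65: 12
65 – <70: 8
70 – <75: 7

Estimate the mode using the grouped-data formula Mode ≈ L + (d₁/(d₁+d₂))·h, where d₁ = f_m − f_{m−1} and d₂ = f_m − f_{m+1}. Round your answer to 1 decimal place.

Modal class: 55 – <60 (highest frequency 17).
d₁ = 17 − 13 = 4, d₂ = 17 − 12 = 5
Mode ≈ 55 + (4/(4+5)) × 5 = 55 + 2.2222 = 57.2222

57.2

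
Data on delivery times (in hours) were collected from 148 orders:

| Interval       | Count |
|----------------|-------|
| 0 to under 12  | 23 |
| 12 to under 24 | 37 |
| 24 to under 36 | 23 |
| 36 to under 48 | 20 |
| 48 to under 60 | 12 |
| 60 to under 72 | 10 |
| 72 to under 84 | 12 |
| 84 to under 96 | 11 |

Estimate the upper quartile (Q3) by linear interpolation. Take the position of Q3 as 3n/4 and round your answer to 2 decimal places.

Cumulative frequencies: 23, 60, 83, 103, 115, 125, 137, 148
n = 148; position = 3n/4 = 111.
This falls in the class 48 to under 60: L = 48, F = 103, f = 12, h = 12.
Upper quartile ≈ 48 + ((111 − 103) / 12) × 12 = 56.0000

56.00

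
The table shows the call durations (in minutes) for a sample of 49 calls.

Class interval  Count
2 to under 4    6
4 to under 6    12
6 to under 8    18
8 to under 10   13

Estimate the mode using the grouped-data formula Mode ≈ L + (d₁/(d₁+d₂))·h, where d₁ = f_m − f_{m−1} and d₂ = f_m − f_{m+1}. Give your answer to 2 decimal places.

7.09

Modal class: 6 to under 8 (highest frequency 18).
d₁ = 18 − 12 = 6, d₂ = 18 − 13 = 5
Mode ≈ 6 + (6/(6+5)) × 2 = 6 + 1.0909 = 7.0909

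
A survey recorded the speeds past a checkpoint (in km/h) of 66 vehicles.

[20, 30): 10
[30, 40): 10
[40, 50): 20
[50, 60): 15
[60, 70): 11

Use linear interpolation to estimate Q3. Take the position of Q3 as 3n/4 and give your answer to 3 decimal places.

Cumulative frequencies: 10, 20, 40, 55, 66
n = 66; position = 3n/4 = 49.5.
This falls in the class [50, 60): L = 50, F = 40, f = 15, h = 10.
Upper quartile ≈ 50 + ((49.5 − 40) / 15) × 10 = 56.3333

56.333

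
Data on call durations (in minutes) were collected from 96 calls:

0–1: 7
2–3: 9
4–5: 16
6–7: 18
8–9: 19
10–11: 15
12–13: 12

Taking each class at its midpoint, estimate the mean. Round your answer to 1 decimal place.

7.1

Midpoints: 0.5, 2.5, 4.5, 6.5, 8.5, 10.5, 12.5
Σfm = 7×0.5 + 9×2.5 + 16×4.5 + 18×6.5 + 19×8.5 + 15×10.5 + 12×12.5 = 684
n = Σf = 96
Mean = 684 / 96 = 7.1250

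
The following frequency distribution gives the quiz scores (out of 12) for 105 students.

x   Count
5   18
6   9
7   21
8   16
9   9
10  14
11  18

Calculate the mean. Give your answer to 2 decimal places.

Values: 5, 6, 7, 8, 9, 10, 11
Σfx = 18×5 + 9×6 + 21×7 + 16×8 + 9×9 + 14×10 + 18×11 = 838
n = Σf = 105
Mean = 838 / 105 = 7.9810

7.98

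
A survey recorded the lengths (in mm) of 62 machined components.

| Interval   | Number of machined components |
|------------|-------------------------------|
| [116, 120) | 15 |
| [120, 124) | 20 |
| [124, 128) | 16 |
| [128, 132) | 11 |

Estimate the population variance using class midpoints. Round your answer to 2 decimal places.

17.15

Midpoints: 118, 122, 126, 130
n = 62, Σfm = 7656, mean = 123.4839
Σfm² = 946456
Σf(m − x̄)² = Σfm² − (Σfm)²/n = 946456 − 7656²/62 = 1063.4839
Population variance = 1063.4839 / 62 = 17.1530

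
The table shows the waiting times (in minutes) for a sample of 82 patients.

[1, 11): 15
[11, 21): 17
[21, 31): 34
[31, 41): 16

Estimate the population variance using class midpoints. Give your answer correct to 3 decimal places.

99.123

Midpoints: 6, 16, 26, 36
n = 82, Σfm = 1822, mean = 22.2195
Σfm² = 48612
Σf(m − x̄)² = Σfm² − (Σfm)²/n = 48612 − 1822²/82 = 8128.0488
Population variance = 8128.0488 / 82 = 99.1225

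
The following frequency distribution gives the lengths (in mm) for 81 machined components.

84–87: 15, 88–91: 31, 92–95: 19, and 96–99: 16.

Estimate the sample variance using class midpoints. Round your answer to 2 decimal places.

Midpoints: 85.5, 89.5, 93.5, 97.5
n = 81, Σfm = 7393.5, mean = 91.2778
Σfm² = 676174.25
Σf(m − x̄)² = Σfm² − (Σfm)²/n = 676174.25 − 7393.5²/81 = 1312.0000
Sample variance = 1312.0000 / 80 = 16.4000

16.40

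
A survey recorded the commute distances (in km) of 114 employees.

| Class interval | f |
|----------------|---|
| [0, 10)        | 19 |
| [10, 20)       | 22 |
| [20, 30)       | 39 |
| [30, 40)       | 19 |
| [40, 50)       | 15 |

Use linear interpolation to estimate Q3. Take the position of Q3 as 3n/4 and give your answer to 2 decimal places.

Cumulative frequencies: 19, 41, 80, 99, 114
n = 114; position = 3n/4 = 85.5.
This falls in the class [30, 40): L = 30, F = 80, f = 19, h = 10.
Upper quartile ≈ 30 + ((85.5 − 80) / 19) × 10 = 32.8947

32.89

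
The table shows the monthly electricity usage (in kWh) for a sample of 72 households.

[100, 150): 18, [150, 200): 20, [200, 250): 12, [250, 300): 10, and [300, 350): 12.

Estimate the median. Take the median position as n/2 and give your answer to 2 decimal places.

195.00

Cumulative frequencies: 18, 38, 50, 60, 72
n = 72; position = n/2 = 36.
This falls in the class [150, 200): L = 150, F = 18, f = 20, h = 50.
Median ≈ 150 + ((36 − 18) / 20) × 50 = 195.0000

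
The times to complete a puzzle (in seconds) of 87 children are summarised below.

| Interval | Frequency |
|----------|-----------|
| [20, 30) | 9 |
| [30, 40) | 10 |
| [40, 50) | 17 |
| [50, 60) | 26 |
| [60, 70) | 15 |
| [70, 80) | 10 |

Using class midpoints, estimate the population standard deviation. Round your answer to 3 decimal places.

Midpoints: 25, 35, 45, 55, 65, 75
n = 87, Σfm = 4495, mean = 51.6667
Σfm² = 250575
Σf(m − x̄)² = Σfm² − (Σfm)²/n = 250575 − 4495²/87 = 18333.3333
Population variance = 18333.3333 / 87 = 210.7280
Standard deviation = √210.7280 = 14.5165

14.516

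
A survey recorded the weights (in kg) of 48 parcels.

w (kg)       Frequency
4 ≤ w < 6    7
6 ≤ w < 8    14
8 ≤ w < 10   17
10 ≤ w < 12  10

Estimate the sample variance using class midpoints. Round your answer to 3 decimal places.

Midpoints: 5, 7, 9, 11
n = 48, Σfm = 396, mean = 8.2500
Σfm² = 3448
Σf(m − x̄)² = Σfm² − (Σfm)²/n = 3448 − 396²/48 = 181.0000
Sample variance = 181.0000 / 47 = 3.8511

3.851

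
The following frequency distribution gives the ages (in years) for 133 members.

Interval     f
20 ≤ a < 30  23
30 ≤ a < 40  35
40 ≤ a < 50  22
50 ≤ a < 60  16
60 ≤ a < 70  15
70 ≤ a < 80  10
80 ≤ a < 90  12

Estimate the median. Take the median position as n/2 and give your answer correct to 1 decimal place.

43.9

Cumulative frequencies: 23, 58, 80, 96, 111, 121, 133
n = 133; position = n/2 = 66.5.
This falls in the class 40 ≤ a < 50: L = 40, F = 58, f = 22, h = 10.
Median ≈ 40 + ((66.5 − 58) / 22) × 10 = 43.8636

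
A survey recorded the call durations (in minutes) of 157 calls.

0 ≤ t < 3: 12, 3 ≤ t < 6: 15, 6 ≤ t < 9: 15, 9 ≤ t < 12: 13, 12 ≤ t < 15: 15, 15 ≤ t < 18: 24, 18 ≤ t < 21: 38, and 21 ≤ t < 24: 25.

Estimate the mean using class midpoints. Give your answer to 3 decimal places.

14.245

Midpoints: 1.5, 4.5, 7.5, 10.5, 13.5, 16.5, 19.5, 22.5
Σfm = 12×1.5 + 15×4.5 + 15×7.5 + 13×10.5 + 15×13.5 + 24×16.5 + 38×19.5 + 25×22.5 = 2236.5
n = Σf = 157
Mean = 2236.5 / 157 = 14.2452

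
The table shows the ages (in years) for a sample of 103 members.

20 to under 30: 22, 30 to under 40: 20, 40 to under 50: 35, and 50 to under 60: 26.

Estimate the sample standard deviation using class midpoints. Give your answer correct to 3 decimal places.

10.846

Midpoints: 25, 35, 45, 55
n = 103, Σfm = 4255, mean = 41.3107
Σfm² = 187775
Σf(m − x̄)² = Σfm² − (Σfm)²/n = 187775 − 4255²/103 = 11998.0583
Sample variance = 11998.0583 / 102 = 117.6280
Standard deviation = √117.6280 = 10.8456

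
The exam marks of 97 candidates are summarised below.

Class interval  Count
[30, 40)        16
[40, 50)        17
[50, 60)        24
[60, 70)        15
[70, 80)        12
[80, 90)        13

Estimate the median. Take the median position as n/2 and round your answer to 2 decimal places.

56.46

Cumulative frequencies: 16, 33, 57, 72, 84, 97
n = 97; position = n/2 = 48.5.
This falls in the class [50, 60): L = 50, F = 33, f = 24, h = 10.
Median ≈ 50 + ((48.5 − 33) / 24) × 10 = 56.4583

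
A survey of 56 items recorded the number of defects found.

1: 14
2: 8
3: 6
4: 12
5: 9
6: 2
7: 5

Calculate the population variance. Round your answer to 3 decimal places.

3.622

Values: 1, 2, 3, 4, 5, 6, 7
n = 56, Σfx = 188, mean = 3.3571
Σfx² = 834
Σf(x − x̄)² = Σfx² − (Σfx)²/n = 834 − 188²/56 = 202.8571
Population variance = 202.8571 / 56 = 3.6224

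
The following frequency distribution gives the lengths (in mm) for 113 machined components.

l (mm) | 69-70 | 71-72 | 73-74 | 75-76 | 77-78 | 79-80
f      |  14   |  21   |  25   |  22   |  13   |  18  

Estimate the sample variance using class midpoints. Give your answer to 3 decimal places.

Midpoints: 69.5, 71.5, 73.5, 75.5, 77.5, 79.5
n = 113, Σfm = 8411.5, mean = 74.4381
Σfm² = 627288.25
Σf(m − x̄)² = Σfm² − (Σfm)²/n = 627288.25 − 8411.5²/113 = 1152.5664
Sample variance = 1152.5664 / 112 = 10.2908

10.291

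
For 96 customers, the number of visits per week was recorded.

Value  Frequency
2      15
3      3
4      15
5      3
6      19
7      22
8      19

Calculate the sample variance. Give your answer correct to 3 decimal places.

4.312

Values: 2, 3, 4, 5, 6, 7, 8
n = 96, Σfx = 534, mean = 5.5625
Σfx² = 3380
Σf(x − x̄)² = Σfx² − (Σfx)²/n = 3380 − 534²/96 = 409.6250
Sample variance = 409.6250 / 95 = 4.3118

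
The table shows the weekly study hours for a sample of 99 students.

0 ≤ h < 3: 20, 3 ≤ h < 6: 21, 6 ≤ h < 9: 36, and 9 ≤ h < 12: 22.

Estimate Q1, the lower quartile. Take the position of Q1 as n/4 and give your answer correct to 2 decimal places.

3.68

Cumulative frequencies: 20, 41, 77, 99
n = 99; position = n/4 = 24.75.
This falls in the class 3 ≤ h < 6: L = 3, F = 20, f = 21, h = 3.
Lower quartile ≈ 3 + ((24.75 − 20) / 21) × 3 = 3.6786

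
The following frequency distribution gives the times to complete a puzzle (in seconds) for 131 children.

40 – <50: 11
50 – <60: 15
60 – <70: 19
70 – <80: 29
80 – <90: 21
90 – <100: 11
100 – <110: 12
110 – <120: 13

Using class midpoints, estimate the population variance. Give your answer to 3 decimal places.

412.727

Midpoints: 45, 55, 65, 75, 85, 95, 105, 115
n = 131, Σfm = 10315, mean = 78.7405
Σfm² = 866275
Σf(m − x̄)² = Σfm² − (Σfm)²/n = 866275 − 10315²/131 = 54067.1756
Population variance = 54067.1756 / 131 = 412.7265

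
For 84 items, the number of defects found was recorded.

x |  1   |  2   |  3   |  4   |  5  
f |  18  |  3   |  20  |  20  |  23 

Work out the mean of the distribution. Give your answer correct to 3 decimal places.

Values: 1, 2, 3, 4, 5
Σfx = 18×1 + 3×2 + 20×3 + 20×4 + 23×5 = 279
n = Σf = 84
Mean = 279 / 84 = 3.3214

3.321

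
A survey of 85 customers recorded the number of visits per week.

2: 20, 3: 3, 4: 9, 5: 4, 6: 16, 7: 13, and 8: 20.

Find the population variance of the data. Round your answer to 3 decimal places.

5.181

Values: 2, 3, 4, 5, 6, 7, 8
n = 85, Σfx = 452, mean = 5.3176
Σfx² = 2844
Σf(x − x̄)² = Σfx² − (Σfx)²/n = 2844 − 452²/85 = 440.4235
Population variance = 440.4235 / 85 = 5.1815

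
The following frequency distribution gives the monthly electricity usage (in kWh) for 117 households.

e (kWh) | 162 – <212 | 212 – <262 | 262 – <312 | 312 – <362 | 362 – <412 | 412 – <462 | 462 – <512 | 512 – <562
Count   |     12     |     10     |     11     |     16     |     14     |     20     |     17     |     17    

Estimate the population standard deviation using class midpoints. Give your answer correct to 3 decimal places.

111.513

Midpoints: 187, 237, 287, 337, 387, 437, 487, 537
n = 117, Σfm = 44729, mean = 382.2991
Σfm² = 18554773
Σf(m − x̄)² = Σfm² − (Σfm)²/n = 18554773 − 44729²/117 = 1454914.5299
Population variance = 1454914.5299 / 117 = 12435.1669
Standard deviation = √12435.1669 = 111.5131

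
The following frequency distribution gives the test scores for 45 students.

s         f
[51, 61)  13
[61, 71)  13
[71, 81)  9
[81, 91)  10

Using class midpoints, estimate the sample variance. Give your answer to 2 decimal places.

Midpoints: 56, 66, 76, 86
n = 45, Σfm = 3130, mean = 69.5556
Σfm² = 223340
Σf(m − x̄)² = Σfm² − (Σfm)²/n = 223340 − 3130²/45 = 5631.1111
Sample variance = 5631.1111 / 44 = 127.9798

127.98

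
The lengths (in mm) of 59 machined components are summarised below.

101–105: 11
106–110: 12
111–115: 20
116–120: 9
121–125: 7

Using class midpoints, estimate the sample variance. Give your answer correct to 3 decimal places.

Midpoints: 103, 108, 113, 118, 123
n = 59, Σfm = 6612, mean = 112.0678
Σfm² = 743266
Σf(m − x̄)² = Σfm² − (Σfm)²/n = 743266 − 6612²/59 = 2273.7288
Sample variance = 2273.7288 / 58 = 39.2022

39.202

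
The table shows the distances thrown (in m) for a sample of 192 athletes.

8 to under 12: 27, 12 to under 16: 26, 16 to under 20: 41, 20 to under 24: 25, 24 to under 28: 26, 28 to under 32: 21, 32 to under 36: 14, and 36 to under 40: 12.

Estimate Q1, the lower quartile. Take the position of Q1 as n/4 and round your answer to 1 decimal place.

15.2

Cumulative frequencies: 27, 53, 94, 119, 145, 166, 180, 192
n = 192; position = n/4 = 48.
This falls in the class 12 to under 16: L = 12, F = 27, f = 26, h = 4.
Lower quartile ≈ 12 + ((48 − 27) / 26) × 4 = 15.2308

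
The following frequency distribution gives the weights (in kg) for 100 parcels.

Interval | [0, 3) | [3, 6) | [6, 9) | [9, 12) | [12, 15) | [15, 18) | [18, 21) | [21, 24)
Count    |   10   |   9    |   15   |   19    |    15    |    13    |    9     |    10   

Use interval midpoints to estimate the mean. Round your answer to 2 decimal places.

Midpoints: 1.5, 4.5, 7.5, 10.5, 13.5, 16.5, 19.5, 22.5
Σfm = 10×1.5 + 9×4.5 + 15×7.5 + 19×10.5 + 15×13.5 + 13×16.5 + 9×19.5 + 10×22.5 = 1185
n = Σf = 100
Mean = 1185 / 100 = 11.8500

11.85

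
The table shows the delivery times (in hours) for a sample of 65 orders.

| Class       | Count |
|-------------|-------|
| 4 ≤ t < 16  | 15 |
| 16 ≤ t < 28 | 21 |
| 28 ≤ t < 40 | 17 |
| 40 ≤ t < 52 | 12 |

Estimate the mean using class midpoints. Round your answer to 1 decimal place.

Midpoints: 10, 22, 34, 46
Σfm = 15×10 + 21×22 + 17×34 + 12×46 = 1742
n = Σf = 65
Mean = 1742 / 65 = 26.8000

26.8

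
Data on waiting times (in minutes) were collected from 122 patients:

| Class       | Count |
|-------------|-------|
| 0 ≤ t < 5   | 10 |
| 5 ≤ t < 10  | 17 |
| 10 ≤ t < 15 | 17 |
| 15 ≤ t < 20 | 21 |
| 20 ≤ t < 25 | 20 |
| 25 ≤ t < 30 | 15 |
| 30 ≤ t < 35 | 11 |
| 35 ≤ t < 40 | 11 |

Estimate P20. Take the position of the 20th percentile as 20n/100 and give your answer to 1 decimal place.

Cumulative frequencies: 10, 27, 44, 65, 85, 100, 111, 122
n = 122; position = 20n/100 = 24.4.
This falls in the class 5 ≤ t < 10: L = 5, F = 10, f = 17, h = 5.
20th percentile ≈ 5 + ((24.4 − 10) / 17) × 5 = 9.2353

9.2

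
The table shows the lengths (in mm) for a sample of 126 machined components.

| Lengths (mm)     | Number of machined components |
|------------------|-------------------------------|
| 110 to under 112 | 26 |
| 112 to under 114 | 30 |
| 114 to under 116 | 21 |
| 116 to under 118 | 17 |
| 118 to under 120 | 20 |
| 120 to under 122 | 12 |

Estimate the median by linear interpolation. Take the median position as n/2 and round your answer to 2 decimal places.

Cumulative frequencies: 26, 56, 77, 94, 114, 126
n = 126; position = n/2 = 63.
This falls in the class 114 to under 116: L = 114, F = 56, f = 21, h = 2.
Median ≈ 114 + ((63 − 56) / 21) × 2 = 114.6667

114.67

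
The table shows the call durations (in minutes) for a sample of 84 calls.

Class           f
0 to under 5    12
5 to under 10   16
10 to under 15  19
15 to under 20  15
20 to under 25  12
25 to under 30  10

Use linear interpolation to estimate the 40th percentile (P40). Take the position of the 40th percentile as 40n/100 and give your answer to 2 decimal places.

Cumulative frequencies: 12, 28, 47, 62, 74, 84
n = 84; position = 40n/100 = 33.6.
This falls in the class 10 to under 15: L = 10, F = 28, f = 19, h = 5.
40th percentile ≈ 10 + ((33.6 − 28) / 19) × 5 = 11.4737

11.47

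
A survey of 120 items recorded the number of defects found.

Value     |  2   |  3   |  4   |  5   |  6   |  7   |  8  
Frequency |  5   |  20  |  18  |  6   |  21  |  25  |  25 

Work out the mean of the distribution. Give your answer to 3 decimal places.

5.608

Values: 2, 3, 4, 5, 6, 7, 8
Σfx = 5×2 + 20×3 + 18×4 + 6×5 + 21×6 + 25×7 + 25×8 = 673
n = Σf = 120
Mean = 673 / 120 = 5.6083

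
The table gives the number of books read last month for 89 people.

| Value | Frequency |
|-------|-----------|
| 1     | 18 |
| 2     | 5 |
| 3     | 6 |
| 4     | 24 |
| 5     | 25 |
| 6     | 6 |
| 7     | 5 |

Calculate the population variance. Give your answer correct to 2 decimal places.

3.13

Values: 1, 2, 3, 4, 5, 6, 7
n = 89, Σfx = 338, mean = 3.7978
Σfx² = 1562
Σf(x − x̄)² = Σfx² − (Σfx)²/n = 1562 − 338²/89 = 278.3596
Population variance = 278.3596 / 89 = 3.1276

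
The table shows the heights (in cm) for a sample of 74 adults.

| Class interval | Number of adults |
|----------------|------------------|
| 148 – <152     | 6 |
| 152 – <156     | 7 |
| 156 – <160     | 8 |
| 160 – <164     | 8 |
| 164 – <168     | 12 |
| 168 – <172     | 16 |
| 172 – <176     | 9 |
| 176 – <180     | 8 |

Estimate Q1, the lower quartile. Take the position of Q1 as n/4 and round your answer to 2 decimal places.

158.75

Cumulative frequencies: 6, 13, 21, 29, 41, 57, 66, 74
n = 74; position = n/4 = 18.5.
This falls in the class 156 – <160: L = 156, F = 13, f = 8, h = 4.
Lower quartile ≈ 156 + ((18.5 − 13) / 8) × 4 = 158.7500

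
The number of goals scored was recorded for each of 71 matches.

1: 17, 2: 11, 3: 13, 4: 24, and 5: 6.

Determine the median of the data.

Cumulative frequencies: 17, 28, 41, 65, 71
n = 71, so the median is the value in position (n+1)/2 = 36.
Position 36 falls at value 3.

3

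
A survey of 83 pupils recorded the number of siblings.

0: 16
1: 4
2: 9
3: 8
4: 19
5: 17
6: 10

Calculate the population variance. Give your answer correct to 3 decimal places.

4.122

Values: 0, 1, 2, 3, 4, 5, 6
n = 83, Σfx = 267, mean = 3.2169
Σfx² = 1201
Σf(x − x̄)² = Σfx² − (Σfx)²/n = 1201 − 267²/83 = 342.0964
Population variance = 342.0964 / 83 = 4.1216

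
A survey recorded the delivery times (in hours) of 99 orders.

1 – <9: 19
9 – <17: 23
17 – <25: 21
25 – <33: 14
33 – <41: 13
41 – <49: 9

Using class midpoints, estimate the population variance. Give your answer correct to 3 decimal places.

158.795

Midpoints: 5, 13, 21, 29, 37, 45
n = 99, Σfm = 2127, mean = 21.4848
Σfm² = 61419
Σf(m − x̄)² = Σfm² − (Σfm)²/n = 61419 − 2127²/99 = 15720.7273
Population variance = 15720.7273 / 99 = 158.7952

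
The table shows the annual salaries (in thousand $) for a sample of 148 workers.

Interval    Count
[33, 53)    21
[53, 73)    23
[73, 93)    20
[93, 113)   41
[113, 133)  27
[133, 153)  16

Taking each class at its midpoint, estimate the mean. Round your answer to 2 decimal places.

Midpoints: 43, 63, 83, 103, 123, 143
Σfm = 21×43 + 23×63 + 20×83 + 41×103 + 27×123 + 16×143 = 13844
n = Σf = 148
Mean = 13844 / 148 = 93.5405

93.54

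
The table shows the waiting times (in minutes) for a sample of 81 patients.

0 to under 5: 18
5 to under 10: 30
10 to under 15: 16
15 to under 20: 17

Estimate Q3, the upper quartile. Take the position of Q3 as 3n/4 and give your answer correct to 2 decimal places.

Cumulative frequencies: 18, 48, 64, 81
n = 81; position = 3n/4 = 60.75.
This falls in the class 10 to under 15: L = 10, F = 48, f = 16, h = 5.
Upper quartile ≈ 10 + ((60.75 − 48) / 16) × 5 = 13.9844

13.98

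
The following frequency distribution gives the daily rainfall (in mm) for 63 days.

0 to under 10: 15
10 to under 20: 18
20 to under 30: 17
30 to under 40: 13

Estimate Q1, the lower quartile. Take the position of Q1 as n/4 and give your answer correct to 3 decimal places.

10.417

Cumulative frequencies: 15, 33, 50, 63
n = 63; position = n/4 = 15.75.
This falls in the class 10 to under 20: L = 10, F = 15, f = 18, h = 10.
Lower quartile ≈ 10 + ((15.75 − 15) / 18) × 10 = 10.4167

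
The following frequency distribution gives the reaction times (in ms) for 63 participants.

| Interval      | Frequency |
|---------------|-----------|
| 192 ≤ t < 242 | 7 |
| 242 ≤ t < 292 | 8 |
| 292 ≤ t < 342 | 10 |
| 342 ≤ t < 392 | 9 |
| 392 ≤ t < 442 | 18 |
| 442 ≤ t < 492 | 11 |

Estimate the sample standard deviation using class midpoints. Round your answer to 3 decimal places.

81.869

Midpoints: 217, 267, 317, 367, 417, 467
n = 63, Σfm = 22771, mean = 361.4444
Σfm² = 8646007
Σf(m − x̄)² = Σfm² − (Σfm)²/n = 8646007 − 22771²/63 = 415555.5556
Sample variance = 415555.5556 / 62 = 6702.5090
Standard deviation = √6702.5090 = 81.8689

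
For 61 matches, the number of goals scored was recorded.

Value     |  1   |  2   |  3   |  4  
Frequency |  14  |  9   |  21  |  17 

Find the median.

3

Cumulative frequencies: 14, 23, 44, 61
n = 61, so the median is the value in position (n+1)/2 = 31.
Position 31 falls at value 3.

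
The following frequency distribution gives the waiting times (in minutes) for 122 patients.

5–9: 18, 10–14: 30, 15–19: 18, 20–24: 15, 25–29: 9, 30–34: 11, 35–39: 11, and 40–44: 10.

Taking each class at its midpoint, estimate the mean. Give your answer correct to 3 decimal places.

Midpoints: 7, 12, 17, 22, 27, 32, 37, 42
Σfm = 18×7 + 30×12 + 18×17 + 15×22 + 9×27 + 11×32 + 11×37 + 10×42 = 2544
n = Σf = 122
Mean = 2544 / 122 = 20.8525

20.852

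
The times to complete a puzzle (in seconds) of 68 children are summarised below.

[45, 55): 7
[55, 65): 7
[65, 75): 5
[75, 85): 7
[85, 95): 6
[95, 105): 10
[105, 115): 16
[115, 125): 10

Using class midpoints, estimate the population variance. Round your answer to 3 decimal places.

Midpoints: 50, 60, 70, 80, 90, 100, 110, 120
n = 68, Σfm = 6180, mean = 90.8824
Σfm² = 598200
Σf(m − x̄)² = Σfm² − (Σfm)²/n = 598200 − 6180²/68 = 36547.0588
Population variance = 36547.0588 / 68 = 537.4567

537.457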